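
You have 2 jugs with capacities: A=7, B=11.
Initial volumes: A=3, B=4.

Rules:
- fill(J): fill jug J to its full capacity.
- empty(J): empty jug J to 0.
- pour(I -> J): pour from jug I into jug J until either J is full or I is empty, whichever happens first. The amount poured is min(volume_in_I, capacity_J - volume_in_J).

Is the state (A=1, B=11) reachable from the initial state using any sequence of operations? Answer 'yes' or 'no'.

BFS from (A=3, B=4):
  1. empty(A) -> (A=0 B=4)
  2. pour(B -> A) -> (A=4 B=0)
  3. fill(B) -> (A=4 B=11)
  4. pour(B -> A) -> (A=7 B=8)
  5. empty(A) -> (A=0 B=8)
  6. pour(B -> A) -> (A=7 B=1)
  7. empty(A) -> (A=0 B=1)
  8. pour(B -> A) -> (A=1 B=0)
  9. fill(B) -> (A=1 B=11)
Target reached → yes.

Answer: yes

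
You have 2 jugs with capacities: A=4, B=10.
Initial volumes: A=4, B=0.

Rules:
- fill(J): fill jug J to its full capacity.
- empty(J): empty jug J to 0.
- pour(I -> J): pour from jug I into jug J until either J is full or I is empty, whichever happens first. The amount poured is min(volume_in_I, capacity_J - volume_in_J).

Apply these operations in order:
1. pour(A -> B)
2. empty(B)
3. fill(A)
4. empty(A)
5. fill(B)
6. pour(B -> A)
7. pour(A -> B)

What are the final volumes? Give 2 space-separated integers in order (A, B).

Step 1: pour(A -> B) -> (A=0 B=4)
Step 2: empty(B) -> (A=0 B=0)
Step 3: fill(A) -> (A=4 B=0)
Step 4: empty(A) -> (A=0 B=0)
Step 5: fill(B) -> (A=0 B=10)
Step 6: pour(B -> A) -> (A=4 B=6)
Step 7: pour(A -> B) -> (A=0 B=10)

Answer: 0 10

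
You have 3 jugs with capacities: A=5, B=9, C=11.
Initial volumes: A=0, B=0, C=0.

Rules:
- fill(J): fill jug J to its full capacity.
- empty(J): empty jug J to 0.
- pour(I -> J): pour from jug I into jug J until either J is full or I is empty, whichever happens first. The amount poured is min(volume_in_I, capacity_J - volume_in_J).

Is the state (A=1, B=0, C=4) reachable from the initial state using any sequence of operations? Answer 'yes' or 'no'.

Answer: yes

Derivation:
BFS from (A=0, B=0, C=0):
  1. fill(A) -> (A=5 B=0 C=0)
  2. fill(B) -> (A=5 B=9 C=0)
  3. pour(B -> C) -> (A=5 B=0 C=9)
  4. pour(A -> B) -> (A=0 B=5 C=9)
  5. pour(C -> A) -> (A=5 B=5 C=4)
  6. pour(A -> B) -> (A=1 B=9 C=4)
  7. empty(B) -> (A=1 B=0 C=4)
Target reached → yes.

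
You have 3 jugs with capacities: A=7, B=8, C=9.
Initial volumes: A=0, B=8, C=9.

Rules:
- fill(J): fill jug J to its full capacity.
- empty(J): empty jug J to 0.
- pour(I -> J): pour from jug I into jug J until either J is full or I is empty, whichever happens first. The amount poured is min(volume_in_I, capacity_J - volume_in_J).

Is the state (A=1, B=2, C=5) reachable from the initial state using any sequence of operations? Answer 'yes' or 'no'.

Answer: no

Derivation:
BFS explored all 384 reachable states.
Reachable set includes: (0,0,0), (0,0,1), (0,0,2), (0,0,3), (0,0,4), (0,0,5), (0,0,6), (0,0,7), (0,0,8), (0,0,9), (0,1,0), (0,1,1) ...
Target (A=1, B=2, C=5) not in reachable set → no.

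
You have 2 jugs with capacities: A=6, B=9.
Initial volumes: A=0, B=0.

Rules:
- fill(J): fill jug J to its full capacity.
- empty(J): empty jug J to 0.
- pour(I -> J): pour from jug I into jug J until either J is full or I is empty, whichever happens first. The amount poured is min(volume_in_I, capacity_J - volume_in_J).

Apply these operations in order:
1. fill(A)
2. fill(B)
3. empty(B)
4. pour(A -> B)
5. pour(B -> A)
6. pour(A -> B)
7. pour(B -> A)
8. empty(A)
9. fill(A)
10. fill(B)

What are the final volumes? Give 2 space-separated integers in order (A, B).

Step 1: fill(A) -> (A=6 B=0)
Step 2: fill(B) -> (A=6 B=9)
Step 3: empty(B) -> (A=6 B=0)
Step 4: pour(A -> B) -> (A=0 B=6)
Step 5: pour(B -> A) -> (A=6 B=0)
Step 6: pour(A -> B) -> (A=0 B=6)
Step 7: pour(B -> A) -> (A=6 B=0)
Step 8: empty(A) -> (A=0 B=0)
Step 9: fill(A) -> (A=6 B=0)
Step 10: fill(B) -> (A=6 B=9)

Answer: 6 9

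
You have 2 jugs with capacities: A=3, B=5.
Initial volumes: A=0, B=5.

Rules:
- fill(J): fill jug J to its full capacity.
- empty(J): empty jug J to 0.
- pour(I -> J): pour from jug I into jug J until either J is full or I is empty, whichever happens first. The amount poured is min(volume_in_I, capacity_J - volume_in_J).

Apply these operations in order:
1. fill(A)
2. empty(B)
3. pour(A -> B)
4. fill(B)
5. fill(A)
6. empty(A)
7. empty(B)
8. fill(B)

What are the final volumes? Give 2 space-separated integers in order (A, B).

Answer: 0 5

Derivation:
Step 1: fill(A) -> (A=3 B=5)
Step 2: empty(B) -> (A=3 B=0)
Step 3: pour(A -> B) -> (A=0 B=3)
Step 4: fill(B) -> (A=0 B=5)
Step 5: fill(A) -> (A=3 B=5)
Step 6: empty(A) -> (A=0 B=5)
Step 7: empty(B) -> (A=0 B=0)
Step 8: fill(B) -> (A=0 B=5)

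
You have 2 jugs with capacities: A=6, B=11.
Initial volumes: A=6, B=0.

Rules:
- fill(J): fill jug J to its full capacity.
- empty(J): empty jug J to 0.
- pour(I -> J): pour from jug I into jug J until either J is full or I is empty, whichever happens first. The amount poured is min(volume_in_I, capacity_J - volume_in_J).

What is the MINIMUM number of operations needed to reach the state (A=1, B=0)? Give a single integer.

BFS from (A=6, B=0). One shortest path:
  1. pour(A -> B) -> (A=0 B=6)
  2. fill(A) -> (A=6 B=6)
  3. pour(A -> B) -> (A=1 B=11)
  4. empty(B) -> (A=1 B=0)
Reached target in 4 moves.

Answer: 4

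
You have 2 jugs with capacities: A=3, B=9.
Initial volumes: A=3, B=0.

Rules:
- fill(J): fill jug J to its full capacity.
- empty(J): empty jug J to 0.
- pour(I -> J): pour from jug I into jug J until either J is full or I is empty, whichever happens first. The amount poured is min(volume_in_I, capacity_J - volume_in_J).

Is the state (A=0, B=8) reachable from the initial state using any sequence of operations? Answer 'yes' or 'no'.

Answer: no

Derivation:
BFS explored all 8 reachable states.
Reachable set includes: (0,0), (0,3), (0,6), (0,9), (3,0), (3,3), (3,6), (3,9)
Target (A=0, B=8) not in reachable set → no.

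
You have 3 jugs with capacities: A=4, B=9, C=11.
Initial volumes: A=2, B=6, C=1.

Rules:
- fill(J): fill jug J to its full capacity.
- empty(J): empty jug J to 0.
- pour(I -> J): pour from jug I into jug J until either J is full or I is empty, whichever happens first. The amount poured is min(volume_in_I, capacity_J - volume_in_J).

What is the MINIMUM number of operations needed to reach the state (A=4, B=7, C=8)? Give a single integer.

Answer: 3

Derivation:
BFS from (A=2, B=6, C=1). One shortest path:
  1. fill(C) -> (A=2 B=6 C=11)
  2. pour(C -> B) -> (A=2 B=9 C=8)
  3. pour(B -> A) -> (A=4 B=7 C=8)
Reached target in 3 moves.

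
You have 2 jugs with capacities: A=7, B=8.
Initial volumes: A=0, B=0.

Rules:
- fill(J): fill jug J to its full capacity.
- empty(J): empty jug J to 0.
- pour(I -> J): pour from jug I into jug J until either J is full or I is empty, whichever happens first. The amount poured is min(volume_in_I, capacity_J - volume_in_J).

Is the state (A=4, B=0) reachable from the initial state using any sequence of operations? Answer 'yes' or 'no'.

BFS from (A=0, B=0):
  1. fill(A) -> (A=7 B=0)
  2. pour(A -> B) -> (A=0 B=7)
  3. fill(A) -> (A=7 B=7)
  4. pour(A -> B) -> (A=6 B=8)
  5. empty(B) -> (A=6 B=0)
  6. pour(A -> B) -> (A=0 B=6)
  7. fill(A) -> (A=7 B=6)
  8. pour(A -> B) -> (A=5 B=8)
  9. empty(B) -> (A=5 B=0)
  10. pour(A -> B) -> (A=0 B=5)
  11. fill(A) -> (A=7 B=5)
  12. pour(A -> B) -> (A=4 B=8)
  13. empty(B) -> (A=4 B=0)
Target reached → yes.

Answer: yes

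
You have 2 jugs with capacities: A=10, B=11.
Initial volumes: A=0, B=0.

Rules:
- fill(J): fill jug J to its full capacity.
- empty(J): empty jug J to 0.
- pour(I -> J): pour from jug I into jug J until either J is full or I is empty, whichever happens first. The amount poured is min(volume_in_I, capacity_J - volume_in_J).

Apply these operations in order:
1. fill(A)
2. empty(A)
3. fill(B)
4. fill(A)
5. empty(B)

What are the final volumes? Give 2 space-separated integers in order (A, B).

Step 1: fill(A) -> (A=10 B=0)
Step 2: empty(A) -> (A=0 B=0)
Step 3: fill(B) -> (A=0 B=11)
Step 4: fill(A) -> (A=10 B=11)
Step 5: empty(B) -> (A=10 B=0)

Answer: 10 0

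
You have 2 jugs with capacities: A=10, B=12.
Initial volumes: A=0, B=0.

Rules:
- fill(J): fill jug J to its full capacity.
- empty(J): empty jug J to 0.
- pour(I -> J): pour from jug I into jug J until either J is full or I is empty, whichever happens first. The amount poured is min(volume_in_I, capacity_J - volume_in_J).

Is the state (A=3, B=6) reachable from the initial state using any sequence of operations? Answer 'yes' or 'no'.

BFS explored all 22 reachable states.
Reachable set includes: (0,0), (0,2), (0,4), (0,6), (0,8), (0,10), (0,12), (2,0), (2,12), (4,0), (4,12), (6,0) ...
Target (A=3, B=6) not in reachable set → no.

Answer: no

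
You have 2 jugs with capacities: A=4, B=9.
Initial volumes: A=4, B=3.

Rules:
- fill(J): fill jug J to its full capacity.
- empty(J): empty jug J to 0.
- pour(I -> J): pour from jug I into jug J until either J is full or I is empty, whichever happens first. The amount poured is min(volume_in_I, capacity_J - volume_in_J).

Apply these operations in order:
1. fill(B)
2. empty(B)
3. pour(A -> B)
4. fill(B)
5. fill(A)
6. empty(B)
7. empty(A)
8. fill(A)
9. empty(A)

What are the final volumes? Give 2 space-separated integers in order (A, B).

Answer: 0 0

Derivation:
Step 1: fill(B) -> (A=4 B=9)
Step 2: empty(B) -> (A=4 B=0)
Step 3: pour(A -> B) -> (A=0 B=4)
Step 4: fill(B) -> (A=0 B=9)
Step 5: fill(A) -> (A=4 B=9)
Step 6: empty(B) -> (A=4 B=0)
Step 7: empty(A) -> (A=0 B=0)
Step 8: fill(A) -> (A=4 B=0)
Step 9: empty(A) -> (A=0 B=0)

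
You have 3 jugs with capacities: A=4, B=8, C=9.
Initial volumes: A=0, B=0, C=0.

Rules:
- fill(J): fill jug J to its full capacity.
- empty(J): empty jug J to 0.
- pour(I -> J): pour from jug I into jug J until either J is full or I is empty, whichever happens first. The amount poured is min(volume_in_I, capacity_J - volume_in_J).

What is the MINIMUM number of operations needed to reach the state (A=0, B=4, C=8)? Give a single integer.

BFS from (A=0, B=0, C=0). One shortest path:
  1. fill(A) -> (A=4 B=0 C=0)
  2. fill(B) -> (A=4 B=8 C=0)
  3. pour(B -> C) -> (A=4 B=0 C=8)
  4. pour(A -> B) -> (A=0 B=4 C=8)
Reached target in 4 moves.

Answer: 4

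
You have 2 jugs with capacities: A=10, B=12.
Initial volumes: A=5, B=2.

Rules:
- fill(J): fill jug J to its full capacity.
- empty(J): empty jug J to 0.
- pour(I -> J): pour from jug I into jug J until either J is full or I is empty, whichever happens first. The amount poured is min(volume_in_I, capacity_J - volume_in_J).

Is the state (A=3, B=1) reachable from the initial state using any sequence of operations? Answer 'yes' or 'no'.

BFS explored all 45 reachable states.
Reachable set includes: (0,0), (0,1), (0,2), (0,3), (0,4), (0,5), (0,6), (0,7), (0,8), (0,9), (0,10), (0,11) ...
Target (A=3, B=1) not in reachable set → no.

Answer: no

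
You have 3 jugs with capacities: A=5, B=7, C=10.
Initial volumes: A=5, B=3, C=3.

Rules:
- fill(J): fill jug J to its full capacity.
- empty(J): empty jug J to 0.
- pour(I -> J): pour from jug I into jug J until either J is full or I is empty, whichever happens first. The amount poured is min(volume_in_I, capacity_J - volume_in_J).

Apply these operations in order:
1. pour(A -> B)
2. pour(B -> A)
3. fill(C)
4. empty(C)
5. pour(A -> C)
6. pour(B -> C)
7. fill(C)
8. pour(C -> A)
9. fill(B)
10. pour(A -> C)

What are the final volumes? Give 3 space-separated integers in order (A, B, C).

Step 1: pour(A -> B) -> (A=1 B=7 C=3)
Step 2: pour(B -> A) -> (A=5 B=3 C=3)
Step 3: fill(C) -> (A=5 B=3 C=10)
Step 4: empty(C) -> (A=5 B=3 C=0)
Step 5: pour(A -> C) -> (A=0 B=3 C=5)
Step 6: pour(B -> C) -> (A=0 B=0 C=8)
Step 7: fill(C) -> (A=0 B=0 C=10)
Step 8: pour(C -> A) -> (A=5 B=0 C=5)
Step 9: fill(B) -> (A=5 B=7 C=5)
Step 10: pour(A -> C) -> (A=0 B=7 C=10)

Answer: 0 7 10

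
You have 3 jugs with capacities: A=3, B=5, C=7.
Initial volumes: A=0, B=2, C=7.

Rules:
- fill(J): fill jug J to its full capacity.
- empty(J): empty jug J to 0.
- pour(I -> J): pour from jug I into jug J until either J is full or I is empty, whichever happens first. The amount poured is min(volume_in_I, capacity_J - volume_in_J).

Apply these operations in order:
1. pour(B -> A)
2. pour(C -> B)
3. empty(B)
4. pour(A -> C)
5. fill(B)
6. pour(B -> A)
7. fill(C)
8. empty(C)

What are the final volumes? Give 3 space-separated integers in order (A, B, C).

Step 1: pour(B -> A) -> (A=2 B=0 C=7)
Step 2: pour(C -> B) -> (A=2 B=5 C=2)
Step 3: empty(B) -> (A=2 B=0 C=2)
Step 4: pour(A -> C) -> (A=0 B=0 C=4)
Step 5: fill(B) -> (A=0 B=5 C=4)
Step 6: pour(B -> A) -> (A=3 B=2 C=4)
Step 7: fill(C) -> (A=3 B=2 C=7)
Step 8: empty(C) -> (A=3 B=2 C=0)

Answer: 3 2 0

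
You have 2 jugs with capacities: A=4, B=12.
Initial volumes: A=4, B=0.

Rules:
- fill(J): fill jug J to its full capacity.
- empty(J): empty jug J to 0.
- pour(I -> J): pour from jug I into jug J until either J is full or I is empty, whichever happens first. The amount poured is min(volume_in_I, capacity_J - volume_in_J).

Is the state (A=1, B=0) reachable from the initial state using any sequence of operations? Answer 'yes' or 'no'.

Answer: no

Derivation:
BFS explored all 8 reachable states.
Reachable set includes: (0,0), (0,4), (0,8), (0,12), (4,0), (4,4), (4,8), (4,12)
Target (A=1, B=0) not in reachable set → no.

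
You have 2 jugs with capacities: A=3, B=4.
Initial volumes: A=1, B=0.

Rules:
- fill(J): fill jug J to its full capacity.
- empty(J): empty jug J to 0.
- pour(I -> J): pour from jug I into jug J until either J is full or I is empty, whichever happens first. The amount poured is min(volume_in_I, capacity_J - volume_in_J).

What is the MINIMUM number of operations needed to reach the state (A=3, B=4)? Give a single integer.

BFS from (A=1, B=0). One shortest path:
  1. fill(A) -> (A=3 B=0)
  2. fill(B) -> (A=3 B=4)
Reached target in 2 moves.

Answer: 2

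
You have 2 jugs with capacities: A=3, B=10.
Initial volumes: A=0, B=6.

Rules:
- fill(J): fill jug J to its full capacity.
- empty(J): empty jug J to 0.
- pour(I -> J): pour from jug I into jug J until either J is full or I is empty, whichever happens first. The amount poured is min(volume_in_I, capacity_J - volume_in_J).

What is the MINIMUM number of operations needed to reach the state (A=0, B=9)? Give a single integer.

BFS from (A=0, B=6). One shortest path:
  1. fill(A) -> (A=3 B=6)
  2. pour(A -> B) -> (A=0 B=9)
Reached target in 2 moves.

Answer: 2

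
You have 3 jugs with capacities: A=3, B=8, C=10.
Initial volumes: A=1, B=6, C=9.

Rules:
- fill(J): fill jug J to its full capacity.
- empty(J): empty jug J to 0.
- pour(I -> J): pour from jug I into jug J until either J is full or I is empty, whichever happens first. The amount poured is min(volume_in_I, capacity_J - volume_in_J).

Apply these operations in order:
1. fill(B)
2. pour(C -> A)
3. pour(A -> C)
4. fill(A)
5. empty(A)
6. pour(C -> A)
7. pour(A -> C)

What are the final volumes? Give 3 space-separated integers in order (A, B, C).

Answer: 0 8 10

Derivation:
Step 1: fill(B) -> (A=1 B=8 C=9)
Step 2: pour(C -> A) -> (A=3 B=8 C=7)
Step 3: pour(A -> C) -> (A=0 B=8 C=10)
Step 4: fill(A) -> (A=3 B=8 C=10)
Step 5: empty(A) -> (A=0 B=8 C=10)
Step 6: pour(C -> A) -> (A=3 B=8 C=7)
Step 7: pour(A -> C) -> (A=0 B=8 C=10)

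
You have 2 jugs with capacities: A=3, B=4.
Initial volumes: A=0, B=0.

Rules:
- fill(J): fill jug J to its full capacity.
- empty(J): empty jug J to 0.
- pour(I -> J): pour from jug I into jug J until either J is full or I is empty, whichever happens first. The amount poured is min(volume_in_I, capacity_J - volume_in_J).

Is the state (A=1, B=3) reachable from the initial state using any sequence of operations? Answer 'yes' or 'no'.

BFS explored all 14 reachable states.
Reachable set includes: (0,0), (0,1), (0,2), (0,3), (0,4), (1,0), (1,4), (2,0), (2,4), (3,0), (3,1), (3,2) ...
Target (A=1, B=3) not in reachable set → no.

Answer: no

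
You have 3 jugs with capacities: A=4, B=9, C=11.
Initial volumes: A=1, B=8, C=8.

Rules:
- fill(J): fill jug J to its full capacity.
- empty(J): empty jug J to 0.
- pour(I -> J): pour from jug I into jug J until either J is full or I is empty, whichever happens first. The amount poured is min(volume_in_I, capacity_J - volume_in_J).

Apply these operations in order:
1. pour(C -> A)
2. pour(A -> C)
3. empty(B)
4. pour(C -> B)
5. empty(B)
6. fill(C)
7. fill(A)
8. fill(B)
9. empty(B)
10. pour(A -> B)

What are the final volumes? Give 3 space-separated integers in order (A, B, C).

Step 1: pour(C -> A) -> (A=4 B=8 C=5)
Step 2: pour(A -> C) -> (A=0 B=8 C=9)
Step 3: empty(B) -> (A=0 B=0 C=9)
Step 4: pour(C -> B) -> (A=0 B=9 C=0)
Step 5: empty(B) -> (A=0 B=0 C=0)
Step 6: fill(C) -> (A=0 B=0 C=11)
Step 7: fill(A) -> (A=4 B=0 C=11)
Step 8: fill(B) -> (A=4 B=9 C=11)
Step 9: empty(B) -> (A=4 B=0 C=11)
Step 10: pour(A -> B) -> (A=0 B=4 C=11)

Answer: 0 4 11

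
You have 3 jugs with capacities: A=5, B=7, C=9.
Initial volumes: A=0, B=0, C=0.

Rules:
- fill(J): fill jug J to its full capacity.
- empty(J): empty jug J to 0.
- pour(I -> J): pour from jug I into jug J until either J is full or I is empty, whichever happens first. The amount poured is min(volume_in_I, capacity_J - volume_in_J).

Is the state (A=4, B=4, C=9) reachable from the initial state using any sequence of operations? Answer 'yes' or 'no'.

BFS from (A=0, B=0, C=0):
  1. fill(C) -> (A=0 B=0 C=9)
  2. pour(C -> A) -> (A=5 B=0 C=4)
  3. empty(A) -> (A=0 B=0 C=4)
  4. pour(C -> B) -> (A=0 B=4 C=0)
  5. fill(C) -> (A=0 B=4 C=9)
  6. pour(C -> A) -> (A=5 B=4 C=4)
  7. empty(A) -> (A=0 B=4 C=4)
  8. pour(C -> A) -> (A=4 B=4 C=0)
  9. fill(C) -> (A=4 B=4 C=9)
Target reached → yes.

Answer: yes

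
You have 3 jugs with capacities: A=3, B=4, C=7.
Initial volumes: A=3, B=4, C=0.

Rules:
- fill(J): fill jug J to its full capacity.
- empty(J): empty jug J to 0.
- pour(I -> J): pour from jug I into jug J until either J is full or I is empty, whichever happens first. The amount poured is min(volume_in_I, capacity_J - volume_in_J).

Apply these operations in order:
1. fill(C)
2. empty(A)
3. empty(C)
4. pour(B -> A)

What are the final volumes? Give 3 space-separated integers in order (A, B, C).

Step 1: fill(C) -> (A=3 B=4 C=7)
Step 2: empty(A) -> (A=0 B=4 C=7)
Step 3: empty(C) -> (A=0 B=4 C=0)
Step 4: pour(B -> A) -> (A=3 B=1 C=0)

Answer: 3 1 0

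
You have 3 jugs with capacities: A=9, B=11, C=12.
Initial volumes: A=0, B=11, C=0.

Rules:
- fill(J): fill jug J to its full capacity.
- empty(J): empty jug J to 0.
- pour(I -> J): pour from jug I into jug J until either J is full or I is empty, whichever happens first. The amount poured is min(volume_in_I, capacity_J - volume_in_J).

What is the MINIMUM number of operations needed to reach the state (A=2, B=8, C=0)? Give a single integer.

Answer: 6

Derivation:
BFS from (A=0, B=11, C=0). One shortest path:
  1. pour(B -> A) -> (A=9 B=2 C=0)
  2. pour(A -> C) -> (A=0 B=2 C=9)
  3. pour(B -> A) -> (A=2 B=0 C=9)
  4. fill(B) -> (A=2 B=11 C=9)
  5. pour(B -> C) -> (A=2 B=8 C=12)
  6. empty(C) -> (A=2 B=8 C=0)
Reached target in 6 moves.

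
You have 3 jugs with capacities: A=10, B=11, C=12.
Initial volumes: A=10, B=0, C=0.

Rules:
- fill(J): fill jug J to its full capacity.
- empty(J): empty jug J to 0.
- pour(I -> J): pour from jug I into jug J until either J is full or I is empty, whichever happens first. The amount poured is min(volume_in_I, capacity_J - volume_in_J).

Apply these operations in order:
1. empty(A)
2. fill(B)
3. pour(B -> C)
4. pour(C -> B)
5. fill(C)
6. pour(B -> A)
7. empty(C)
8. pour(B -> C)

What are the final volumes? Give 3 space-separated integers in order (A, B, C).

Answer: 10 0 1

Derivation:
Step 1: empty(A) -> (A=0 B=0 C=0)
Step 2: fill(B) -> (A=0 B=11 C=0)
Step 3: pour(B -> C) -> (A=0 B=0 C=11)
Step 4: pour(C -> B) -> (A=0 B=11 C=0)
Step 5: fill(C) -> (A=0 B=11 C=12)
Step 6: pour(B -> A) -> (A=10 B=1 C=12)
Step 7: empty(C) -> (A=10 B=1 C=0)
Step 8: pour(B -> C) -> (A=10 B=0 C=1)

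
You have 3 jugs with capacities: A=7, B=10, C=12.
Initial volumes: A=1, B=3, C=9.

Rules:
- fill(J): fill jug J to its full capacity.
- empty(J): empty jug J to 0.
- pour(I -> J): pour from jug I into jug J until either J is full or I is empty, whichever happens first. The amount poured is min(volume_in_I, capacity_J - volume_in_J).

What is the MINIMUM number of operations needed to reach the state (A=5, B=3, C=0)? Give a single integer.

BFS from (A=1, B=3, C=9). One shortest path:
  1. pour(A -> C) -> (A=0 B=3 C=10)
  2. fill(A) -> (A=7 B=3 C=10)
  3. pour(A -> C) -> (A=5 B=3 C=12)
  4. empty(C) -> (A=5 B=3 C=0)
Reached target in 4 moves.

Answer: 4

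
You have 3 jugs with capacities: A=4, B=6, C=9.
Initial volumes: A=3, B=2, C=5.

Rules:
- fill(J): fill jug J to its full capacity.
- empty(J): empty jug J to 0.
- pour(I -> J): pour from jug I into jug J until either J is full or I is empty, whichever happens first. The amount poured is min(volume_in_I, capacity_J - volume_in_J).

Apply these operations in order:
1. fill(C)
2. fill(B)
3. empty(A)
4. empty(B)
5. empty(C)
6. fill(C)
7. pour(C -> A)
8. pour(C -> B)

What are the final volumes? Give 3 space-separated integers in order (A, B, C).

Answer: 4 5 0

Derivation:
Step 1: fill(C) -> (A=3 B=2 C=9)
Step 2: fill(B) -> (A=3 B=6 C=9)
Step 3: empty(A) -> (A=0 B=6 C=9)
Step 4: empty(B) -> (A=0 B=0 C=9)
Step 5: empty(C) -> (A=0 B=0 C=0)
Step 6: fill(C) -> (A=0 B=0 C=9)
Step 7: pour(C -> A) -> (A=4 B=0 C=5)
Step 8: pour(C -> B) -> (A=4 B=5 C=0)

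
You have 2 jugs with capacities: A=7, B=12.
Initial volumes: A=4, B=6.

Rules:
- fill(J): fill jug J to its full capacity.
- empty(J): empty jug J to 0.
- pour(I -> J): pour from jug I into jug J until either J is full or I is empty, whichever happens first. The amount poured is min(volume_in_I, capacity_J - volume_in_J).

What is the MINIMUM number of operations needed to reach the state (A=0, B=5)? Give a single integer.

BFS from (A=4, B=6). One shortest path:
  1. empty(A) -> (A=0 B=6)
  2. fill(B) -> (A=0 B=12)
  3. pour(B -> A) -> (A=7 B=5)
  4. empty(A) -> (A=0 B=5)
Reached target in 4 moves.

Answer: 4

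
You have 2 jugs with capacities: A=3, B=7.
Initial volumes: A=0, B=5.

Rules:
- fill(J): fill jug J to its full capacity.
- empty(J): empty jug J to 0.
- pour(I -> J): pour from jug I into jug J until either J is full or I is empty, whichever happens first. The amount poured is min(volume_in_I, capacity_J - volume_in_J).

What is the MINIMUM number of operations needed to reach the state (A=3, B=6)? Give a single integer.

Answer: 5

Derivation:
BFS from (A=0, B=5). One shortest path:
  1. pour(B -> A) -> (A=3 B=2)
  2. empty(A) -> (A=0 B=2)
  3. pour(B -> A) -> (A=2 B=0)
  4. fill(B) -> (A=2 B=7)
  5. pour(B -> A) -> (A=3 B=6)
Reached target in 5 moves.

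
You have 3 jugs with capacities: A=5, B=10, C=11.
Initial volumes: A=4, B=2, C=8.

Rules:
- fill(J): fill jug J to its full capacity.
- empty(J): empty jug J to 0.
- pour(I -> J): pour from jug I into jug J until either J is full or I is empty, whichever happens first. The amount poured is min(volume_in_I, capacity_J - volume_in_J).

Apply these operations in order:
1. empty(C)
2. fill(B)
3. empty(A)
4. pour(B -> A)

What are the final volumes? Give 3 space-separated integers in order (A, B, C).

Step 1: empty(C) -> (A=4 B=2 C=0)
Step 2: fill(B) -> (A=4 B=10 C=0)
Step 3: empty(A) -> (A=0 B=10 C=0)
Step 4: pour(B -> A) -> (A=5 B=5 C=0)

Answer: 5 5 0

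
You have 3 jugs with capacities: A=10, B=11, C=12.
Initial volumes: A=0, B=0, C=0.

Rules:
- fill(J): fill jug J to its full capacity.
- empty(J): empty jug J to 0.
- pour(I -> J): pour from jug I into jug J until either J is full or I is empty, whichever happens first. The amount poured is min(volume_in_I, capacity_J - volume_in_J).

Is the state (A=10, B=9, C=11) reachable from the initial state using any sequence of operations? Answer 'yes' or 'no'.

BFS from (A=0, B=0, C=0):
  1. fill(A) -> (A=10 B=0 C=0)
  2. pour(A -> B) -> (A=0 B=10 C=0)
  3. fill(A) -> (A=10 B=10 C=0)
  4. pour(A -> B) -> (A=9 B=11 C=0)
  5. pour(B -> C) -> (A=9 B=0 C=11)
  6. pour(A -> B) -> (A=0 B=9 C=11)
  7. fill(A) -> (A=10 B=9 C=11)
Target reached → yes.

Answer: yes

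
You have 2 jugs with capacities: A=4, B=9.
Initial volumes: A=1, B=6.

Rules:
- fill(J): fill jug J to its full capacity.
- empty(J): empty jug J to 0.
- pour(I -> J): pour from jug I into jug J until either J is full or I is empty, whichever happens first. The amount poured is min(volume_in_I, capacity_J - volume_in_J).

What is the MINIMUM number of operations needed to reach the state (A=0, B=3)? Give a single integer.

BFS from (A=1, B=6). One shortest path:
  1. pour(B -> A) -> (A=4 B=3)
  2. empty(A) -> (A=0 B=3)
Reached target in 2 moves.

Answer: 2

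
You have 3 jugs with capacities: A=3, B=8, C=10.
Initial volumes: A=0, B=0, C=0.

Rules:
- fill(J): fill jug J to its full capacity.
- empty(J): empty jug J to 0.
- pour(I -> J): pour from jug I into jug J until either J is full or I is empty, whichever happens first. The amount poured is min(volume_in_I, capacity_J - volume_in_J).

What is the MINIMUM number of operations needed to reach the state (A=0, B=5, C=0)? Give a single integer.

BFS from (A=0, B=0, C=0). One shortest path:
  1. fill(B) -> (A=0 B=8 C=0)
  2. pour(B -> A) -> (A=3 B=5 C=0)
  3. empty(A) -> (A=0 B=5 C=0)
Reached target in 3 moves.

Answer: 3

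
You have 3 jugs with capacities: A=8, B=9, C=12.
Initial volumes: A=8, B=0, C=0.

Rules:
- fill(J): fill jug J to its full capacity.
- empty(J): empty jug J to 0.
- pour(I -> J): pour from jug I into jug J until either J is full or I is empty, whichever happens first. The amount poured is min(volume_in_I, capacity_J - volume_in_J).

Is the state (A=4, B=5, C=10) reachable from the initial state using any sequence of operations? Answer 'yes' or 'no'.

Answer: no

Derivation:
BFS explored all 554 reachable states.
Reachable set includes: (0,0,0), (0,0,1), (0,0,2), (0,0,3), (0,0,4), (0,0,5), (0,0,6), (0,0,7), (0,0,8), (0,0,9), (0,0,10), (0,0,11) ...
Target (A=4, B=5, C=10) not in reachable set → no.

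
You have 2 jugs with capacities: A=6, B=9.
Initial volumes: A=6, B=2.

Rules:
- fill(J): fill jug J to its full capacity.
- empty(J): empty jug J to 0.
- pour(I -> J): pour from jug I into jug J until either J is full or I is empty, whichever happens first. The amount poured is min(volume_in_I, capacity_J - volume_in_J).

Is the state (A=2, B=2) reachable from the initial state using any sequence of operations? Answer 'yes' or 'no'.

BFS explored all 20 reachable states.
Reachable set includes: (0,0), (0,2), (0,3), (0,5), (0,6), (0,8), (0,9), (2,0), (2,9), (3,0), (3,9), (5,0) ...
Target (A=2, B=2) not in reachable set → no.

Answer: no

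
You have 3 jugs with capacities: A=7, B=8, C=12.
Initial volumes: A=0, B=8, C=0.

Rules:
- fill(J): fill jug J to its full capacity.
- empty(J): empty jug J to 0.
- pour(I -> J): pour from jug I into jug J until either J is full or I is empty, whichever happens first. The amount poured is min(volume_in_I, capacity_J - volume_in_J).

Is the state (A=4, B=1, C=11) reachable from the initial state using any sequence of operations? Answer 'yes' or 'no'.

Answer: no

Derivation:
BFS explored all 474 reachable states.
Reachable set includes: (0,0,0), (0,0,1), (0,0,2), (0,0,3), (0,0,4), (0,0,5), (0,0,6), (0,0,7), (0,0,8), (0,0,9), (0,0,10), (0,0,11) ...
Target (A=4, B=1, C=11) not in reachable set → no.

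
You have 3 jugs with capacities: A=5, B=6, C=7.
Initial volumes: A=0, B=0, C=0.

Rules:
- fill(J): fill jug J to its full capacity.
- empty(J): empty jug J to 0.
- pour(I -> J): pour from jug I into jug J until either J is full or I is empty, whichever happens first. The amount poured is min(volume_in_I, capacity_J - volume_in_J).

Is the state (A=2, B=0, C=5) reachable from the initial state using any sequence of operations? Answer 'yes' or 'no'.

Answer: yes

Derivation:
BFS from (A=0, B=0, C=0):
  1. fill(C) -> (A=0 B=0 C=7)
  2. pour(C -> A) -> (A=5 B=0 C=2)
  3. pour(A -> B) -> (A=0 B=5 C=2)
  4. pour(C -> A) -> (A=2 B=5 C=0)
  5. pour(B -> C) -> (A=2 B=0 C=5)
Target reached → yes.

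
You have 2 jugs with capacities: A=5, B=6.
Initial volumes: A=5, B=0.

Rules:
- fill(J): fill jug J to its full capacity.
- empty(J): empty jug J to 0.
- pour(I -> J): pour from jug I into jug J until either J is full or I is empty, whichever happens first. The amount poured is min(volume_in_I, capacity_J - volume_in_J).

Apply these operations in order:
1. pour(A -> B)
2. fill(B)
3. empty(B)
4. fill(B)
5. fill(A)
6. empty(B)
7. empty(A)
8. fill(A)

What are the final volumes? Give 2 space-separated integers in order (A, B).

Step 1: pour(A -> B) -> (A=0 B=5)
Step 2: fill(B) -> (A=0 B=6)
Step 3: empty(B) -> (A=0 B=0)
Step 4: fill(B) -> (A=0 B=6)
Step 5: fill(A) -> (A=5 B=6)
Step 6: empty(B) -> (A=5 B=0)
Step 7: empty(A) -> (A=0 B=0)
Step 8: fill(A) -> (A=5 B=0)

Answer: 5 0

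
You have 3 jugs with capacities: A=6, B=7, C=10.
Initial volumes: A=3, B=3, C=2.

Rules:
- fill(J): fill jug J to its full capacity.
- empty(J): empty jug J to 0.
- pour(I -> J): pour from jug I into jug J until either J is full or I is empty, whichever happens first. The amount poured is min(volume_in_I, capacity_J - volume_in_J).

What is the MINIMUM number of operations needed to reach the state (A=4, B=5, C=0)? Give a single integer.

BFS from (A=3, B=3, C=2). One shortest path:
  1. empty(A) -> (A=0 B=3 C=2)
  2. pour(C -> B) -> (A=0 B=5 C=0)
  3. fill(C) -> (A=0 B=5 C=10)
  4. pour(C -> A) -> (A=6 B=5 C=4)
  5. empty(A) -> (A=0 B=5 C=4)
  6. pour(C -> A) -> (A=4 B=5 C=0)
Reached target in 6 moves.

Answer: 6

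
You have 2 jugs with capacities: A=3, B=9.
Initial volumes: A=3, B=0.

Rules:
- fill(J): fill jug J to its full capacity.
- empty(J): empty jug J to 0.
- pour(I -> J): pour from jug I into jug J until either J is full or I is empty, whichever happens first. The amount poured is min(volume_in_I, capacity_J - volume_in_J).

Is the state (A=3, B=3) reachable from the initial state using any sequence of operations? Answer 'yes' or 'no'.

BFS from (A=3, B=0):
  1. pour(A -> B) -> (A=0 B=3)
  2. fill(A) -> (A=3 B=3)
Target reached → yes.

Answer: yes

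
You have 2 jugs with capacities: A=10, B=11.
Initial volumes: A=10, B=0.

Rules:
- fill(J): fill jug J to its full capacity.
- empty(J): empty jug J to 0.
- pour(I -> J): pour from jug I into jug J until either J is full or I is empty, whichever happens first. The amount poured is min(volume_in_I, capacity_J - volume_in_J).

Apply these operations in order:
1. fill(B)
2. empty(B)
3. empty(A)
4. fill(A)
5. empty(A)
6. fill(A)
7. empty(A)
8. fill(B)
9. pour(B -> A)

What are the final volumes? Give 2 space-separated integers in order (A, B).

Step 1: fill(B) -> (A=10 B=11)
Step 2: empty(B) -> (A=10 B=0)
Step 3: empty(A) -> (A=0 B=0)
Step 4: fill(A) -> (A=10 B=0)
Step 5: empty(A) -> (A=0 B=0)
Step 6: fill(A) -> (A=10 B=0)
Step 7: empty(A) -> (A=0 B=0)
Step 8: fill(B) -> (A=0 B=11)
Step 9: pour(B -> A) -> (A=10 B=1)

Answer: 10 1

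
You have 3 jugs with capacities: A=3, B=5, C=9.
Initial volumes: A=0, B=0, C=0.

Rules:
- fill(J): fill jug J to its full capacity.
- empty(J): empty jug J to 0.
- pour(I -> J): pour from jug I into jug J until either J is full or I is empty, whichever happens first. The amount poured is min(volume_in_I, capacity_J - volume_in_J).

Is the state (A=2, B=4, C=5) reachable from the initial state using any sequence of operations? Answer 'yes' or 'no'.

BFS explored all 176 reachable states.
Reachable set includes: (0,0,0), (0,0,1), (0,0,2), (0,0,3), (0,0,4), (0,0,5), (0,0,6), (0,0,7), (0,0,8), (0,0,9), (0,1,0), (0,1,1) ...
Target (A=2, B=4, C=5) not in reachable set → no.

Answer: no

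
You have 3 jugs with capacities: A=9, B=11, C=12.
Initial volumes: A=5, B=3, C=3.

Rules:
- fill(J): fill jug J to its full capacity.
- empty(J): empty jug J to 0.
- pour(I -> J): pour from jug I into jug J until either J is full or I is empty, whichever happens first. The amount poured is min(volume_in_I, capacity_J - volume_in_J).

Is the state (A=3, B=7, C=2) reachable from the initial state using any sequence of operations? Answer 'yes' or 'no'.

BFS explored all 681 reachable states.
Reachable set includes: (0,0,0), (0,0,1), (0,0,2), (0,0,3), (0,0,4), (0,0,5), (0,0,6), (0,0,7), (0,0,8), (0,0,9), (0,0,10), (0,0,11) ...
Target (A=3, B=7, C=2) not in reachable set → no.

Answer: no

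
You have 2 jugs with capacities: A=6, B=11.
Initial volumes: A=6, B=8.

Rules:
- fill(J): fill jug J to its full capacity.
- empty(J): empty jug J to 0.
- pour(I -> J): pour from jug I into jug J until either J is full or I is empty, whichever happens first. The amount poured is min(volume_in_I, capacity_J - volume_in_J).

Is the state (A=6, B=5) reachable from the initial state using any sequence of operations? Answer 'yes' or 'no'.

Answer: yes

Derivation:
BFS from (A=6, B=8):
  1. empty(A) -> (A=0 B=8)
  2. fill(B) -> (A=0 B=11)
  3. pour(B -> A) -> (A=6 B=5)
Target reached → yes.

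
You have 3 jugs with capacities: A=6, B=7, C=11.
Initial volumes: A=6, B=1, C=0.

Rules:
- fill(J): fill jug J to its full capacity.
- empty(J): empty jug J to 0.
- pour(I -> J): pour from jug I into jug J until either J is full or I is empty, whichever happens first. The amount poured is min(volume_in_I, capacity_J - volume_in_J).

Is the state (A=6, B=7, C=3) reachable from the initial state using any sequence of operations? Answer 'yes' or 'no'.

Answer: yes

Derivation:
BFS from (A=6, B=1, C=0):
  1. fill(B) -> (A=6 B=7 C=0)
  2. pour(B -> C) -> (A=6 B=0 C=7)
  3. fill(B) -> (A=6 B=7 C=7)
  4. pour(B -> C) -> (A=6 B=3 C=11)
  5. empty(C) -> (A=6 B=3 C=0)
  6. pour(B -> C) -> (A=6 B=0 C=3)
  7. fill(B) -> (A=6 B=7 C=3)
Target reached → yes.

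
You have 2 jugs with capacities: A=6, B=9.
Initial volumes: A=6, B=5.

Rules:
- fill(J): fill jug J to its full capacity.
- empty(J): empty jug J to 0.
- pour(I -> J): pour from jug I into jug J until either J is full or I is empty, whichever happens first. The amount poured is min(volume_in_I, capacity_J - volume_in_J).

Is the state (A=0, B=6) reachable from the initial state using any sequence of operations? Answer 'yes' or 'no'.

Answer: yes

Derivation:
BFS from (A=6, B=5):
  1. empty(B) -> (A=6 B=0)
  2. pour(A -> B) -> (A=0 B=6)
Target reached → yes.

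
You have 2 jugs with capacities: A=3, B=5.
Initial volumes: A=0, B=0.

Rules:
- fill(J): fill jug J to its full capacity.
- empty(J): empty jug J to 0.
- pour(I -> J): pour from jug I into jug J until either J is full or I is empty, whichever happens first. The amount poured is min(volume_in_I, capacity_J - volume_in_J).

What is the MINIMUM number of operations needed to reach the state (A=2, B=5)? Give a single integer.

Answer: 5

Derivation:
BFS from (A=0, B=0). One shortest path:
  1. fill(B) -> (A=0 B=5)
  2. pour(B -> A) -> (A=3 B=2)
  3. empty(A) -> (A=0 B=2)
  4. pour(B -> A) -> (A=2 B=0)
  5. fill(B) -> (A=2 B=5)
Reached target in 5 moves.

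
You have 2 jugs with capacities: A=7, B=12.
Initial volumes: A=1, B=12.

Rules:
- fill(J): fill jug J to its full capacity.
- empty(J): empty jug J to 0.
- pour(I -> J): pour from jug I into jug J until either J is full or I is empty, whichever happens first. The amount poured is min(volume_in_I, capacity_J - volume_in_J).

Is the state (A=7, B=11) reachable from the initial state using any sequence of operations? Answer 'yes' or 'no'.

Answer: yes

Derivation:
BFS from (A=1, B=12):
  1. pour(B -> A) -> (A=7 B=6)
  2. empty(A) -> (A=0 B=6)
  3. pour(B -> A) -> (A=6 B=0)
  4. fill(B) -> (A=6 B=12)
  5. pour(B -> A) -> (A=7 B=11)
Target reached → yes.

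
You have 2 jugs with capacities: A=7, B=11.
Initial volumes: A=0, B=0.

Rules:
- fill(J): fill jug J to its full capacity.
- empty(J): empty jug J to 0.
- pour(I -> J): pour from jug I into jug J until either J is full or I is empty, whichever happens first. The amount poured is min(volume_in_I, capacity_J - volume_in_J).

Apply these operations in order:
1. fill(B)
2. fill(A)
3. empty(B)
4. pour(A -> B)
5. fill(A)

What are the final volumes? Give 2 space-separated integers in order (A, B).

Step 1: fill(B) -> (A=0 B=11)
Step 2: fill(A) -> (A=7 B=11)
Step 3: empty(B) -> (A=7 B=0)
Step 4: pour(A -> B) -> (A=0 B=7)
Step 5: fill(A) -> (A=7 B=7)

Answer: 7 7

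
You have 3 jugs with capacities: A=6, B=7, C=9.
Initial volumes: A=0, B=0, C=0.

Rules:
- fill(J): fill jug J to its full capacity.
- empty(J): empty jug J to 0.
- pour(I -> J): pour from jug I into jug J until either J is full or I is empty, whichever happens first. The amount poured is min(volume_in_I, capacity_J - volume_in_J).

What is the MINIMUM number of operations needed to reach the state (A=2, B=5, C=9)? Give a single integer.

BFS from (A=0, B=0, C=0). One shortest path:
  1. fill(C) -> (A=0 B=0 C=9)
  2. pour(C -> B) -> (A=0 B=7 C=2)
  3. pour(C -> A) -> (A=2 B=7 C=0)
  4. pour(B -> C) -> (A=2 B=0 C=7)
  5. fill(B) -> (A=2 B=7 C=7)
  6. pour(B -> C) -> (A=2 B=5 C=9)
Reached target in 6 moves.

Answer: 6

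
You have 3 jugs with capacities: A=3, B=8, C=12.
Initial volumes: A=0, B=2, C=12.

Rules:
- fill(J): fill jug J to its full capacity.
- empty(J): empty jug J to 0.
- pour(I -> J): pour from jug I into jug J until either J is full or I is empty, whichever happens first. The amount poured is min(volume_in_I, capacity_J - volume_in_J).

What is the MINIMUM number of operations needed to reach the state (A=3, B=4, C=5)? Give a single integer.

BFS from (A=0, B=2, C=12). One shortest path:
  1. pour(B -> A) -> (A=2 B=0 C=12)
  2. pour(C -> B) -> (A=2 B=8 C=4)
  3. empty(B) -> (A=2 B=0 C=4)
  4. pour(C -> B) -> (A=2 B=4 C=0)
  5. pour(A -> C) -> (A=0 B=4 C=2)
  6. fill(A) -> (A=3 B=4 C=2)
  7. pour(A -> C) -> (A=0 B=4 C=5)
  8. fill(A) -> (A=3 B=4 C=5)
Reached target in 8 moves.

Answer: 8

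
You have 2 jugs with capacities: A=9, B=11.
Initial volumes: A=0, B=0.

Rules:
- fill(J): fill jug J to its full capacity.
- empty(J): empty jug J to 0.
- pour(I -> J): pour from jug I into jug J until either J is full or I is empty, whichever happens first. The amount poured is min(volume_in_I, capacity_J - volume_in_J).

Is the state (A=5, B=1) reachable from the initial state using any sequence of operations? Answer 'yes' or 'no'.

Answer: no

Derivation:
BFS explored all 40 reachable states.
Reachable set includes: (0,0), (0,1), (0,2), (0,3), (0,4), (0,5), (0,6), (0,7), (0,8), (0,9), (0,10), (0,11) ...
Target (A=5, B=1) not in reachable set → no.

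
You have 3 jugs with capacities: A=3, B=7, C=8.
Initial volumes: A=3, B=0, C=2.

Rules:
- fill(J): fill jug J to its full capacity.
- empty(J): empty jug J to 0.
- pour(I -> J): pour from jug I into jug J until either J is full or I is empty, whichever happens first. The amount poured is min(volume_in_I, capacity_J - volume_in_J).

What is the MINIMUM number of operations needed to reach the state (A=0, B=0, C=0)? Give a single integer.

BFS from (A=3, B=0, C=2). One shortest path:
  1. empty(A) -> (A=0 B=0 C=2)
  2. empty(C) -> (A=0 B=0 C=0)
Reached target in 2 moves.

Answer: 2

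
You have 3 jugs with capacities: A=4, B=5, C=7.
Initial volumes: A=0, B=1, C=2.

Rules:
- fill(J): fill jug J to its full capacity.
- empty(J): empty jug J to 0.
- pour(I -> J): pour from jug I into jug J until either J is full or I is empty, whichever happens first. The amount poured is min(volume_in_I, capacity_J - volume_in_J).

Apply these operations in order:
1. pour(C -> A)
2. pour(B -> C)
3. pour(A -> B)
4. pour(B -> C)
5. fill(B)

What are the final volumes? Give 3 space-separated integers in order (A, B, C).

Answer: 0 5 3

Derivation:
Step 1: pour(C -> A) -> (A=2 B=1 C=0)
Step 2: pour(B -> C) -> (A=2 B=0 C=1)
Step 3: pour(A -> B) -> (A=0 B=2 C=1)
Step 4: pour(B -> C) -> (A=0 B=0 C=3)
Step 5: fill(B) -> (A=0 B=5 C=3)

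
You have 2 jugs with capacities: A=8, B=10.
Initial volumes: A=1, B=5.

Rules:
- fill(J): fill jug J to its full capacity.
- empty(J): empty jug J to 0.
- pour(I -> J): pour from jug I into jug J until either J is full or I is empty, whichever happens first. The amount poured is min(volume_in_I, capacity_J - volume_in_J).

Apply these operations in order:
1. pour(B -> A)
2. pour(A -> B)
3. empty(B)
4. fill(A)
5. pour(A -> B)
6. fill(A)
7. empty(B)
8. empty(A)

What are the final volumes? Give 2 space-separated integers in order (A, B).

Answer: 0 0

Derivation:
Step 1: pour(B -> A) -> (A=6 B=0)
Step 2: pour(A -> B) -> (A=0 B=6)
Step 3: empty(B) -> (A=0 B=0)
Step 4: fill(A) -> (A=8 B=0)
Step 5: pour(A -> B) -> (A=0 B=8)
Step 6: fill(A) -> (A=8 B=8)
Step 7: empty(B) -> (A=8 B=0)
Step 8: empty(A) -> (A=0 B=0)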